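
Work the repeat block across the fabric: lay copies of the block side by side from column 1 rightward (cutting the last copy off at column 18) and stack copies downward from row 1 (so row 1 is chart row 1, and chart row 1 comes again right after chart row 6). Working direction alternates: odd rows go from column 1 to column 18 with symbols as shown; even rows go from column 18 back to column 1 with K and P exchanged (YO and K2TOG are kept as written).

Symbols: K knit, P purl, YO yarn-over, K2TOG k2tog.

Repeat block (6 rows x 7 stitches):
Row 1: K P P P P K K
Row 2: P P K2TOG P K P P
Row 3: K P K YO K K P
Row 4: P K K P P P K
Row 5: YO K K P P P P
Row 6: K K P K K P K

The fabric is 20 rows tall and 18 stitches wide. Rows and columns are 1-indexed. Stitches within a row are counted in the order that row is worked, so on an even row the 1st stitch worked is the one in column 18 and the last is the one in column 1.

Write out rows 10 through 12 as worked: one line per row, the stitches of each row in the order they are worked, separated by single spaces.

Row 10: chart row 4, WS - tiled (columns 1-18): P K K P P P K P K K P P P K P K K P; work from column 18 back to 1 with K<->P swapped.
Row 11: chart row 5, RS - tile across columns 1-18 and work as-is.
Row 12: chart row 6, WS - tiled (columns 1-18): K K P K K P K K K P K K P K K K P K; work from column 18 back to 1 with K<->P swapped.

Rows as worked:
K P P K P K K K P P K P K K K P P K
YO K K P P P P YO K K P P P P YO K K P
P K P P P K P P K P P P K P P K P P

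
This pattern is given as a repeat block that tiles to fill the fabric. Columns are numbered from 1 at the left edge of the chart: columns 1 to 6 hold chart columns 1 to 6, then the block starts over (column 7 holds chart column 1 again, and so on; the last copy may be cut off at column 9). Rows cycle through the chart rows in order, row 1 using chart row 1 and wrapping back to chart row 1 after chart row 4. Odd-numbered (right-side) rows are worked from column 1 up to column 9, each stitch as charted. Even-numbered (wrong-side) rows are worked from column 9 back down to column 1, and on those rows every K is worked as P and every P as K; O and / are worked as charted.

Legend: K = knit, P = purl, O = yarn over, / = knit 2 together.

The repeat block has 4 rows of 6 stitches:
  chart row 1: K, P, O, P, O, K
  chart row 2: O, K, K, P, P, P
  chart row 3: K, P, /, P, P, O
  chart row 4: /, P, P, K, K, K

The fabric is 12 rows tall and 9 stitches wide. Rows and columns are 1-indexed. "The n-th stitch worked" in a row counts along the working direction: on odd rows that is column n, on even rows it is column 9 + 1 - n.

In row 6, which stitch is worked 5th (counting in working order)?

Row 6: (6-1) mod 4 = 1, so use chart row 2. Even row -> WS.
Chart row 2 tiled across columns 1-9: O K K P P P O K K
Wrong side: read the tiled row from column 9 down to 1 and exchange K with P (leave O, /).
Row 6 as worked: P P O K K K P P O
Counting 5 along the worked row gives K.

Result:
K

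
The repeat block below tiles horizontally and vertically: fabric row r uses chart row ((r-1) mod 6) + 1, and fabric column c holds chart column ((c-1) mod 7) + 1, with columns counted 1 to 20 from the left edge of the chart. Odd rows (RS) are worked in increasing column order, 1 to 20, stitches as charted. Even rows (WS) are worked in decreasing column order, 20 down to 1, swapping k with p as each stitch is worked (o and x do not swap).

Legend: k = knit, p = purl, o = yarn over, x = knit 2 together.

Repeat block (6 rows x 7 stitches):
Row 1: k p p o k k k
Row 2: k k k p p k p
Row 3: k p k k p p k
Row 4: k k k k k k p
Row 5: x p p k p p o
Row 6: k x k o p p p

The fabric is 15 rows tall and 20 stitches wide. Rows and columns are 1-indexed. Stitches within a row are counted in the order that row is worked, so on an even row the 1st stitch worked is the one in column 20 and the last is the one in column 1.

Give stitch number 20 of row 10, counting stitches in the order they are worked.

For row 10: chart row = ((10-1) mod 6) + 1 = 4; this is a WS (even) row.
Chart row 4 tiled across columns 1-20: k k k k k k p k k k k k k p k k k k k k
WS row: flip the tiled sequence (start at column 20) and apply k<->p; o and x stay.
Row 10 as worked: p p p p p p k p p p p p p k p p p p p p
Stitch 20 in working order -> p

Result:
p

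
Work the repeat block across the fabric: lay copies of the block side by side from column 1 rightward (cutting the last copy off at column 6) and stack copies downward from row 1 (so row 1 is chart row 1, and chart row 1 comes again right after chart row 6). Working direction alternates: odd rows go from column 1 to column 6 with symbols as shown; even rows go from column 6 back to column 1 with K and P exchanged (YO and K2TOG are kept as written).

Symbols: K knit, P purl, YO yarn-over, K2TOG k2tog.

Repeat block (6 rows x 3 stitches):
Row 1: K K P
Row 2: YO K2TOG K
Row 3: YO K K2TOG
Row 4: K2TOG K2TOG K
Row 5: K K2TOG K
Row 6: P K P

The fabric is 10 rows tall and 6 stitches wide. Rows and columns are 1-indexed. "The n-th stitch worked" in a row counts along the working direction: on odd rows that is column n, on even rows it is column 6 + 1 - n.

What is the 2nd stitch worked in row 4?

Row 4 uses chart row ((4-1) mod 6)+1 = 4. Row 4 is even, so WS.
Chart row 4 tiled across columns 1-6: K2TOG K2TOG K K2TOG K2TOG K
WS: work from column 6 back to column 1 (reverse the tiled row), swapping K<->P (YO and K2TOG unchanged).
Row 4 as worked: P K2TOG K2TOG P K2TOG K2TOG
The 2nd stitch worked is K2TOG.

Stitch:
K2TOG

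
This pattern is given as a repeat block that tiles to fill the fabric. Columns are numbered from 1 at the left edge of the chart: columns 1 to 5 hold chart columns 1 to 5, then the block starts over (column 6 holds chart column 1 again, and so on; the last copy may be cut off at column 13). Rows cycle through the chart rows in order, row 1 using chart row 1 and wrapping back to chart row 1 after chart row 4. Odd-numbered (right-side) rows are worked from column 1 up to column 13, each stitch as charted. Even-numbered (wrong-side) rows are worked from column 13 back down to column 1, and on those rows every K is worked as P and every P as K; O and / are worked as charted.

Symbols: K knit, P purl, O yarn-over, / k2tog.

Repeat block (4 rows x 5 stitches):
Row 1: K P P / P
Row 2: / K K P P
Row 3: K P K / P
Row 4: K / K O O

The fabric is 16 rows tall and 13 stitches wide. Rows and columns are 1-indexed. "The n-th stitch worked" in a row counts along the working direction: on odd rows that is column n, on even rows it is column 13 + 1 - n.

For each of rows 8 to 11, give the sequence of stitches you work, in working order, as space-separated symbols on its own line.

Row 8: chart row 4, WS - tiled (columns 1-13): K / K O O K / K O O K / K; work from column 13 back to 1 with K<->P swapped.
Row 9: chart row 1, RS - tile across columns 1-13 and work as-is.
Row 10: chart row 2, WS - tiled (columns 1-13): / K K P P / K K P P / K K; work from column 13 back to 1 with K<->P swapped.
Row 11: chart row 3, RS - tile across columns 1-13 and work as-is.

Rows as worked:
P / P O O P / P O O P / P
K P P / P K P P / P K P P
P P / K K P P / K K P P /
K P K / P K P K / P K P K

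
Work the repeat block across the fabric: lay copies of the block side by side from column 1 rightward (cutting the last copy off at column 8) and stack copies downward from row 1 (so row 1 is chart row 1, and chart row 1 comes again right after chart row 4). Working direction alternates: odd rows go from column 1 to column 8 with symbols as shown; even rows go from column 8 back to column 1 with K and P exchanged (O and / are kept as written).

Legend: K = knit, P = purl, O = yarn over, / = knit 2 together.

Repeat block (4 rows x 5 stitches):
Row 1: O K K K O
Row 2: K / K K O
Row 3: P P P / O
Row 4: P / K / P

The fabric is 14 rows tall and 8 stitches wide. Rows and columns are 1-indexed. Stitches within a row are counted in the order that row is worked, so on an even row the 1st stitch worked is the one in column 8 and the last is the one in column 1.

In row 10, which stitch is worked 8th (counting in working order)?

Row 10: (10-1) mod 4 = 1, so use chart row 2. Even row -> WS.
Chart row 2 tiled across columns 1-8: K / K K O K / K
Wrong side: read the tiled row from column 8 down to 1 and exchange K with P (leave O, /).
Row 10 as worked: P / P O P P / P
Counting 8 along the worked row gives P.

== STITCH ==
P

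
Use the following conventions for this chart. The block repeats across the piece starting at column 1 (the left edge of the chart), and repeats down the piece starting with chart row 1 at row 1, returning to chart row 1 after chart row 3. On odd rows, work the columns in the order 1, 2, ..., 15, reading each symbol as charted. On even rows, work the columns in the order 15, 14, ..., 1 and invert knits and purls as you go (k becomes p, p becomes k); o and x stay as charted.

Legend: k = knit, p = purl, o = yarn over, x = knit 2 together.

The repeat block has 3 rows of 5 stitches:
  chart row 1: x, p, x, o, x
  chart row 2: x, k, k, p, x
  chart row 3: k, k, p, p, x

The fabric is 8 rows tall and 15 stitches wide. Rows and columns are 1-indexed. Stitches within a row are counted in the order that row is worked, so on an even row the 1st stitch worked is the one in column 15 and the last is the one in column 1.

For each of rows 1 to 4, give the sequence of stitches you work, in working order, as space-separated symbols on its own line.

== ROWS AS WORKED ==
x p x o x x p x o x x p x o x
x k p p x x k p p x x k p p x
k k p p x k k p p x k k p p x
x o x k x x o x k x x o x k x

Derivation:
Row 1: chart row 1, RS - tile across columns 1-15 and work as-is.
Row 2: chart row 2, WS - tiled (columns 1-15): x k k p x x k k p x x k k p x; work from column 15 back to 1 with k<->p swapped.
Row 3: chart row 3, RS - tile across columns 1-15 and work as-is.
Row 4: chart row 1, WS - tiled (columns 1-15): x p x o x x p x o x x p x o x; work from column 15 back to 1 with k<->p swapped.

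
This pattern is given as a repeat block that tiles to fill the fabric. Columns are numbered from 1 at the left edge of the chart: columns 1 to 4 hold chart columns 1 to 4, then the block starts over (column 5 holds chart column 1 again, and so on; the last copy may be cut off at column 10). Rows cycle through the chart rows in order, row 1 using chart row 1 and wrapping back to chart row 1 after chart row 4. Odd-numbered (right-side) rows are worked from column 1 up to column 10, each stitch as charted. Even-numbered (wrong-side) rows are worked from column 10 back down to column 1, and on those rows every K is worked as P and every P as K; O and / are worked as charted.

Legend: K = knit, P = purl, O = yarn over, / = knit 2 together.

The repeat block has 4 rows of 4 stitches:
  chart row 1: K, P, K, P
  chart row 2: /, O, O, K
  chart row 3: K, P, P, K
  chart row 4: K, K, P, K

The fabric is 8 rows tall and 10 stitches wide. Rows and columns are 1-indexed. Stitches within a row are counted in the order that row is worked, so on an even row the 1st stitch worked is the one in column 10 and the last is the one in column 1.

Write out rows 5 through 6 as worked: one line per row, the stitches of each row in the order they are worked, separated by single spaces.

Row 5: chart row 1, RS - tile across columns 1-10 and work as-is.
Row 6: chart row 2, WS - tiled (columns 1-10): / O O K / O O K / O; work from column 10 back to 1 with K<->P swapped.

Rows as worked:
K P K P K P K P K P
O / P O O / P O O /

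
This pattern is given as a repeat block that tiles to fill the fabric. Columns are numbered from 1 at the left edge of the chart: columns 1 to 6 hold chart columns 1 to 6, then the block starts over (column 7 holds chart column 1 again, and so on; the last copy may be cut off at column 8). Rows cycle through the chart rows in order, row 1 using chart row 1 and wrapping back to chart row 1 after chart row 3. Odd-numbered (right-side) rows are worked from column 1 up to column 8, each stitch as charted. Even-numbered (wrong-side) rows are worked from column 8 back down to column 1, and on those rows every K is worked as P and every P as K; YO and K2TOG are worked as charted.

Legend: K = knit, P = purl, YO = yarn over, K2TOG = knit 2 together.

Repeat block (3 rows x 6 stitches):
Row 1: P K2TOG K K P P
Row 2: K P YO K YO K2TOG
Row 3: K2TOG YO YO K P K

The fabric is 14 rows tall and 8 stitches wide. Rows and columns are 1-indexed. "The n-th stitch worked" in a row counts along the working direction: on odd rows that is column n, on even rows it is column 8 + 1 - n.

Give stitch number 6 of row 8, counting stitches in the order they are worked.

Row 8 uses chart row ((8-1) mod 3)+1 = 2. Row 8 is even, so WS.
Chart row 2 tiled across columns 1-8: K P YO K YO K2TOG K P
WS: work from column 8 back to column 1 (reverse the tiled row), swapping K<->P (YO and K2TOG unchanged).
Row 8 as worked: K P K2TOG YO P YO K P
The 6th stitch worked is YO.

== STITCH ==
YO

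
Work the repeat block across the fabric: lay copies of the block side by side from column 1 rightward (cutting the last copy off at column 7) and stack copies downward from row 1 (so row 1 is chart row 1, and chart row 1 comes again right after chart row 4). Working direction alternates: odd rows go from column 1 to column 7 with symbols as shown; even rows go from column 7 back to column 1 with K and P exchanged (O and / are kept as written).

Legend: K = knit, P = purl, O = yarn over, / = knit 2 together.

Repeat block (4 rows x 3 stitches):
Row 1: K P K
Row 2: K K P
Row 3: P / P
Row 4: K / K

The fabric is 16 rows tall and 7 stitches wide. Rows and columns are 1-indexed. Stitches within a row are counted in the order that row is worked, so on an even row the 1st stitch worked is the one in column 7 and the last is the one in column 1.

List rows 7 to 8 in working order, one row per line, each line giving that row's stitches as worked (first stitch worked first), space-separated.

== ROWS AS WORKED ==
P / P P / P P
P P / P P / P

Derivation:
Row 7: chart row 3, RS - tile across columns 1-7 and work as-is.
Row 8: chart row 4, WS - tiled (columns 1-7): K / K K / K K; work from column 7 back to 1 with K<->P swapped.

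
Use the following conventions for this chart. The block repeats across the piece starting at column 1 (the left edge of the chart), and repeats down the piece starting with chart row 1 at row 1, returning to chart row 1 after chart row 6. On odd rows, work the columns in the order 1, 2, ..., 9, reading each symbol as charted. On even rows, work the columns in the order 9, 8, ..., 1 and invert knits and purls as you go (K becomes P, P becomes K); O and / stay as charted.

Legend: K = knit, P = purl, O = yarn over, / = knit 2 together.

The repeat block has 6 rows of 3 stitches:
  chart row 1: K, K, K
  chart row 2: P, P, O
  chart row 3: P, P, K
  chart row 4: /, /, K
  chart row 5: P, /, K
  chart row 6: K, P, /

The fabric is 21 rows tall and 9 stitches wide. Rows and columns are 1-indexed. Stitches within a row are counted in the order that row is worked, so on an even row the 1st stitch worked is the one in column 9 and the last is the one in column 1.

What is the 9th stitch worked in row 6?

Result:
P

Derivation:
Row 6: (6-1) mod 6 = 5, so use chart row 6. Even row -> WS.
Chart row 6 tiled across columns 1-9: K P / K P / K P /
WS: work from column 9 back to column 1 (reverse the tiled row), swapping K<->P (O and / unchanged).
Row 6 as worked: / K P / K P / K P
Stitch 9 in working order -> P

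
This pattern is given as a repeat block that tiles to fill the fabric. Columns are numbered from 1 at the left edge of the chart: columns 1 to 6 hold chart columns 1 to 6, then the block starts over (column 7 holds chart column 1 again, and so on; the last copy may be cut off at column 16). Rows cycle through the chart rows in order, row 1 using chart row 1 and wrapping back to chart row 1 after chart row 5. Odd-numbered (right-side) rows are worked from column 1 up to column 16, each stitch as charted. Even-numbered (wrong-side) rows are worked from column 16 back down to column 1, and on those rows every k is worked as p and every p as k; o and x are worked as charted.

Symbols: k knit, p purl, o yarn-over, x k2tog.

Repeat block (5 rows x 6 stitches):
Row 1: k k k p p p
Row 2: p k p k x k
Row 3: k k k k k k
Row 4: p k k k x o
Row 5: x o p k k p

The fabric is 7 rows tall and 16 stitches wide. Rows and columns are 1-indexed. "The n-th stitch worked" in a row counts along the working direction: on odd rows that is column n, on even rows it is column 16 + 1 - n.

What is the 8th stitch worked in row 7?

== STITCH ==
k

Derivation:
For row 7: chart row = ((7-1) mod 5) + 1 = 2; this is a RS (odd) row.
Chart row 2 tiled across columns 1-16: p k p k x k p k p k x k p k p k
RS row: no reversal, no swap; stitch n worked = column n.
The 8th stitch worked is k.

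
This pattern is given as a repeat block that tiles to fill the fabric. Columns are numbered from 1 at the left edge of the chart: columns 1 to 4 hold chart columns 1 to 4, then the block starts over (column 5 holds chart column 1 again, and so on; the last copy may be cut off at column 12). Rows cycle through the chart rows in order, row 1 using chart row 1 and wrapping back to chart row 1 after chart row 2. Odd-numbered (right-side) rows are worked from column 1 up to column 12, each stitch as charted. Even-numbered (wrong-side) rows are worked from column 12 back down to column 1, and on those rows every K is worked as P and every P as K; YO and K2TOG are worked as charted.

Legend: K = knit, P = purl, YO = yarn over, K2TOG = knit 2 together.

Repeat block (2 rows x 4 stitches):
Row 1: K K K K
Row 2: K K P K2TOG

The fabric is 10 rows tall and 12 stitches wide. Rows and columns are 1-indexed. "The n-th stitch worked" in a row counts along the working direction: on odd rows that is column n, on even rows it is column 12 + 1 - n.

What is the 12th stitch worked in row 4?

Row 4 uses chart row ((4-1) mod 2)+1 = 2. Row 4 is even, so WS.
Chart row 2 tiled across columns 1-12: K K P K2TOG K K P K2TOG K K P K2TOG
Wrong side: read the tiled row from column 12 down to 1 and exchange K with P (leave YO, K2TOG).
Row 4 as worked: K2TOG K P P K2TOG K P P K2TOG K P P
The 12th stitch worked is P.

Stitch:
P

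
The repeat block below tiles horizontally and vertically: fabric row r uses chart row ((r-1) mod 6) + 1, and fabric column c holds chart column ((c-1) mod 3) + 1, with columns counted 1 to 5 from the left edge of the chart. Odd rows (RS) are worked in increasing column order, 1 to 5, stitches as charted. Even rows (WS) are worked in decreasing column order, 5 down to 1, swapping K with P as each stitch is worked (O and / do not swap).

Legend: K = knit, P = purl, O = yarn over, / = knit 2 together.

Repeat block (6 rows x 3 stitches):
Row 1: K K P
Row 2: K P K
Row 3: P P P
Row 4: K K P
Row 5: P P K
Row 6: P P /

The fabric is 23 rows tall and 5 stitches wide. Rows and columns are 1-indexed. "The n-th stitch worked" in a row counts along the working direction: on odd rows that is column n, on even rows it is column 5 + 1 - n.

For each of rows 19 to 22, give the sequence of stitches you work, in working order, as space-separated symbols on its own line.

Rows as worked:
K K P K K
K P P K P
P P P P P
P P K P P

Derivation:
Row 19: chart row 1, RS - tile across columns 1-5 and work as-is.
Row 20: chart row 2, WS - tiled (columns 1-5): K P K K P; work from column 5 back to 1 with K<->P swapped.
Row 21: chart row 3, RS - tile across columns 1-5 and work as-is.
Row 22: chart row 4, WS - tiled (columns 1-5): K K P K K; work from column 5 back to 1 with K<->P swapped.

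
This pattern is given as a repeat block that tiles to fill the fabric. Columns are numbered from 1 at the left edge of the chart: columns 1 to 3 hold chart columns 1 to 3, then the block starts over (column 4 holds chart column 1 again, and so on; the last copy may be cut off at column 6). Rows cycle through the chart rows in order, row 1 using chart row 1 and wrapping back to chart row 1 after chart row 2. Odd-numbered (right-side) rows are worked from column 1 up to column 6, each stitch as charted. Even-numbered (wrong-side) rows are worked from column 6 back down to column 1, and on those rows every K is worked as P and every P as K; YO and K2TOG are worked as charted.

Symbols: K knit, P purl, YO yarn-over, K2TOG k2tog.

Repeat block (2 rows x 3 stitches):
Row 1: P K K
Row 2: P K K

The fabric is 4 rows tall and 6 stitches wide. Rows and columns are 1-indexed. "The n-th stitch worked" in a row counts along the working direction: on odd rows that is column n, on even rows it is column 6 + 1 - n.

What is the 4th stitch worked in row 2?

Result:
P

Derivation:
Row 2: (2-1) mod 2 = 1, so use chart row 2. Even row -> WS.
Chart row 2 tiled across columns 1-6: P K K P K K
WS: work from column 6 back to column 1 (reverse the tiled row), swapping K<->P (YO and K2TOG unchanged).
Row 2 as worked: P P K P P K
The 4th stitch worked is P.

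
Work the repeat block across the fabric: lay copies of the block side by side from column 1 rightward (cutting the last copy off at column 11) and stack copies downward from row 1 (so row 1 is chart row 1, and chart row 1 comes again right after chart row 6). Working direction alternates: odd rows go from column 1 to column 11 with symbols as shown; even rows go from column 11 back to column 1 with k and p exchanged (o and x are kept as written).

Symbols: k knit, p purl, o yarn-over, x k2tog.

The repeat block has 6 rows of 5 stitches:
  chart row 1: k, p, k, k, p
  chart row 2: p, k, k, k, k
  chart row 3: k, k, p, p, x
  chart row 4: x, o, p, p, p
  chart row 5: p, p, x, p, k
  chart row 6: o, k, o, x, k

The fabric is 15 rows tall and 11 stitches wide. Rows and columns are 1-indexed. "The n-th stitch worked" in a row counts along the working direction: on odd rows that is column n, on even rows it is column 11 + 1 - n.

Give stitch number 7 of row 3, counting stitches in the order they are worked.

Stitch:
k

Derivation:
For row 3: chart row = ((3-1) mod 6) + 1 = 3; this is a RS (odd) row.
Chart row 3 tiled across columns 1-11: k k p p x k k p p x k
RS row: no reversal, no swap; stitch n worked = column n.
Counting 7 along the worked row gives k.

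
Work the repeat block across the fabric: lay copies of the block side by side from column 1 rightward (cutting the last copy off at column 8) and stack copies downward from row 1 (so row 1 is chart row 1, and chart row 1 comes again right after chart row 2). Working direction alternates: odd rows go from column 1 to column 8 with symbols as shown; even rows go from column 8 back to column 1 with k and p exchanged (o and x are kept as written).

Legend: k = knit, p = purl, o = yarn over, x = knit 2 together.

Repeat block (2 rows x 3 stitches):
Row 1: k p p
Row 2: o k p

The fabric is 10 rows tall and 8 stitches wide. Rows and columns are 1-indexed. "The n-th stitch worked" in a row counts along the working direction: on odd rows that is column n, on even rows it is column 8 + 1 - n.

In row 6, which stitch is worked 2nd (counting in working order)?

Result:
o

Derivation:
For row 6: chart row = ((6-1) mod 2) + 1 = 2; this is a WS (even) row.
Chart row 2 tiled across columns 1-8: o k p o k p o k
WS: work from column 8 back to column 1 (reverse the tiled row), swapping k<->p (o and x unchanged).
Row 6 as worked: p o k p o k p o
Stitch 2 in working order -> o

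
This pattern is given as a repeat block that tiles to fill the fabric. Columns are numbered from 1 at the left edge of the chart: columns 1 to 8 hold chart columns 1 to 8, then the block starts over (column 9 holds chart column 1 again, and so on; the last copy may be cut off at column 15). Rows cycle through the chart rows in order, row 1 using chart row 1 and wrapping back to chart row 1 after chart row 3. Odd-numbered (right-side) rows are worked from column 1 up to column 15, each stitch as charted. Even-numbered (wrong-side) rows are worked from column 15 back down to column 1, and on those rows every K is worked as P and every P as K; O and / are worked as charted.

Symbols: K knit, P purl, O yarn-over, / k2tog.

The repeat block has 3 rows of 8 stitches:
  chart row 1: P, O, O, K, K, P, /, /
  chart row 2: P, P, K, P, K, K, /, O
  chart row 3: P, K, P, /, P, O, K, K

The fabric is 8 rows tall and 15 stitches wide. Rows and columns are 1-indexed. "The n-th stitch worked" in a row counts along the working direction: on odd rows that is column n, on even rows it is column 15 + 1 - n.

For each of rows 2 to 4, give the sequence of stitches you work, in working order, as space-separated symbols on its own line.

Row 2: chart row 2, WS - tiled (columns 1-15): P P K P K K / O P P K P K K /; work from column 15 back to 1 with K<->P swapped.
Row 3: chart row 3, RS - tile across columns 1-15 and work as-is.
Row 4: chart row 1, WS - tiled (columns 1-15): P O O K K P / / P O O K K P /; work from column 15 back to 1 with K<->P swapped.

Result:
/ P P K P K K O / P P K P K K
P K P / P O K K P K P / P O K
/ K P P O O K / / K P P O O K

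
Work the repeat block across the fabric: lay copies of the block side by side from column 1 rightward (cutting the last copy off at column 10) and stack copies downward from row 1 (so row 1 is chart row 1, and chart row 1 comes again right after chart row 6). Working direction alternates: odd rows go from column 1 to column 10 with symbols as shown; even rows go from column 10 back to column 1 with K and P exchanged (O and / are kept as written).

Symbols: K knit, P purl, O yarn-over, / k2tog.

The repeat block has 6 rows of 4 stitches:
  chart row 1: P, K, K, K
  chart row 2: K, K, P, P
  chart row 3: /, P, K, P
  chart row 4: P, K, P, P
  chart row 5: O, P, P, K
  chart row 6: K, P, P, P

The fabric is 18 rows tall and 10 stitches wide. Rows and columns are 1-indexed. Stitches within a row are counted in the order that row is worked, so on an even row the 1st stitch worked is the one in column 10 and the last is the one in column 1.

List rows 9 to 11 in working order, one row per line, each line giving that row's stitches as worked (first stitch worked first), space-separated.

Row 9: chart row 3, RS - tile across columns 1-10 and work as-is.
Row 10: chart row 4, WS - tiled (columns 1-10): P K P P P K P P P K; work from column 10 back to 1 with K<->P swapped.
Row 11: chart row 5, RS - tile across columns 1-10 and work as-is.

== ROWS AS WORKED ==
/ P K P / P K P / P
P K K K P K K K P K
O P P K O P P K O P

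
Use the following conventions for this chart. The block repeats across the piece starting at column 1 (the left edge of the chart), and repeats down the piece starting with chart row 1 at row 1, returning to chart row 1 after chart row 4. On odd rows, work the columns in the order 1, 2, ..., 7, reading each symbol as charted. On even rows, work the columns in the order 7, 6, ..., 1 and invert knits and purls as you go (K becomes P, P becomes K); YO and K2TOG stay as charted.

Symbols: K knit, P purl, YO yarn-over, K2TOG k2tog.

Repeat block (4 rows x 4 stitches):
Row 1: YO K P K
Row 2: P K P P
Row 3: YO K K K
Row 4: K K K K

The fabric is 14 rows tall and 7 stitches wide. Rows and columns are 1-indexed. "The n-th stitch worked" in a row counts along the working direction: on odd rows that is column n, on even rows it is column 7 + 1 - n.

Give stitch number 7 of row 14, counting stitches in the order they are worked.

== STITCH ==
K

Derivation:
For row 14: chart row = ((14-1) mod 4) + 1 = 2; this is a WS (even) row.
Chart row 2 tiled across columns 1-7: P K P P P K P
WS row: flip the tiled sequence (start at column 7) and apply K<->P; YO and K2TOG stay.
Row 14 as worked: K P K K K P K
Stitch 7 in working order -> K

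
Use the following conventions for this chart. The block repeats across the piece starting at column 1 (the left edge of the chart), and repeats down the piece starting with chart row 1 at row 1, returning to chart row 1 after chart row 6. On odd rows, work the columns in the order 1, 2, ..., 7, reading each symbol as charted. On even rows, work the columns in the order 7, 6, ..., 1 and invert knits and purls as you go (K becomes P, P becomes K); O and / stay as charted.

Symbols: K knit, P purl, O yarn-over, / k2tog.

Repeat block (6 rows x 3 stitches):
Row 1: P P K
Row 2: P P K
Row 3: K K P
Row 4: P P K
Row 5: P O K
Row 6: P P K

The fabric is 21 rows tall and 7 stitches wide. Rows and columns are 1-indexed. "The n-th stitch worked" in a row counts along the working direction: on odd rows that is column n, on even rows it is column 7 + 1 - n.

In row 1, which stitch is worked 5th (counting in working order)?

== STITCH ==
P

Derivation:
For row 1: chart row = ((1-1) mod 6) + 1 = 1; this is a RS (odd) row.
Chart row 1 tiled across columns 1-7: P P K P P K P
RS: work column 1 to column 7, symbols as charted — the tiled row is the row as worked.
Counting 5 along the worked row gives P.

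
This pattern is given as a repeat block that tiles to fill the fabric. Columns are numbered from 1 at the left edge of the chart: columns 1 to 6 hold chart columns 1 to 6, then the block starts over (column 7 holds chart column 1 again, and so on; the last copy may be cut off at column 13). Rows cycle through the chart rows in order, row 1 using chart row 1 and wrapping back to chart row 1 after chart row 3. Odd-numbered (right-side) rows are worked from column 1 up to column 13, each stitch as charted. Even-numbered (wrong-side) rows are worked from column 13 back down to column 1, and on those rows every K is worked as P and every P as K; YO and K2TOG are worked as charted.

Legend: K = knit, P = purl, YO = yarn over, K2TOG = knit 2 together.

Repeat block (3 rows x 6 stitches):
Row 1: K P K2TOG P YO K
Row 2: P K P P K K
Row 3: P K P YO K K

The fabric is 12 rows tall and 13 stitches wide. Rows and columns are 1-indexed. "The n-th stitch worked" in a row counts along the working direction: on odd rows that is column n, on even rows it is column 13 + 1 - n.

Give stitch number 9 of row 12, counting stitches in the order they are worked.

Row 12 uses chart row ((12-1) mod 3)+1 = 3. Row 12 is even, so WS.
Chart row 3 tiled across columns 1-13: P K P YO K K P K P YO K K P
Wrong side: read the tiled row from column 13 down to 1 and exchange K with P (leave YO, K2TOG).
Row 12 as worked: K P P YO K P K P P YO K P K
The 9th stitch worked is P.

Result:
P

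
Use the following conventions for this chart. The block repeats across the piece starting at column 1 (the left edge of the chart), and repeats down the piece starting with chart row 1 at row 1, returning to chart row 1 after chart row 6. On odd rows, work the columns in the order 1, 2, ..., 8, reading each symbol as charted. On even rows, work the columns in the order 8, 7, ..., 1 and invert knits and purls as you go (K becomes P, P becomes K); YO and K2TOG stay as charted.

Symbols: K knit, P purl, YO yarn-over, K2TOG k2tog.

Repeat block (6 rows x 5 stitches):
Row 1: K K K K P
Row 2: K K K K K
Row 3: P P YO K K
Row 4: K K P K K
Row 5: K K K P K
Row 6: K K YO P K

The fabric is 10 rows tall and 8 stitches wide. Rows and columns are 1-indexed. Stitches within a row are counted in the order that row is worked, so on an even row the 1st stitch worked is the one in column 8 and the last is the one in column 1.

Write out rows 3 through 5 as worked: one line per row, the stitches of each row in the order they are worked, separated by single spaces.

== ROWS AS WORKED ==
P P YO K K P P YO
K P P P P K P P
K K K P K K K K

Derivation:
Row 3: chart row 3, RS - tile across columns 1-8 and work as-is.
Row 4: chart row 4, WS - tiled (columns 1-8): K K P K K K K P; work from column 8 back to 1 with K<->P swapped.
Row 5: chart row 5, RS - tile across columns 1-8 and work as-is.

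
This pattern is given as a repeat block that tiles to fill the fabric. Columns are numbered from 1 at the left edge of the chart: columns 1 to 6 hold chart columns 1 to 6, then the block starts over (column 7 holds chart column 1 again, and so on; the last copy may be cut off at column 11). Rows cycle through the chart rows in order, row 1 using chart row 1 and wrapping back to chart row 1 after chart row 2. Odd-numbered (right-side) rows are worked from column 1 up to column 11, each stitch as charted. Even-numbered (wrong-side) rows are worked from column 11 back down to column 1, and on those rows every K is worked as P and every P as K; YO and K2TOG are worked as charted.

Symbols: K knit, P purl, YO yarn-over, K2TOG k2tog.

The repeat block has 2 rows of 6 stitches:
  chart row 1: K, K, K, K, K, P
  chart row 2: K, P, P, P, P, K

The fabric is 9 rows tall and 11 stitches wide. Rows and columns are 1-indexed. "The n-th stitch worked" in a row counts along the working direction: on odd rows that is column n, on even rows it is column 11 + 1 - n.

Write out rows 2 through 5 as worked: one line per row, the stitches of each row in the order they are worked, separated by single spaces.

Row 2: chart row 2, WS - tiled (columns 1-11): K P P P P K K P P P P; work from column 11 back to 1 with K<->P swapped.
Row 3: chart row 1, RS - tile across columns 1-11 and work as-is.
Row 4: chart row 2, WS - tiled (columns 1-11): K P P P P K K P P P P; work from column 11 back to 1 with K<->P swapped.
Row 5: chart row 1, RS - tile across columns 1-11 and work as-is.

Rows as worked:
K K K K P P K K K K P
K K K K K P K K K K K
K K K K P P K K K K P
K K K K K P K K K K K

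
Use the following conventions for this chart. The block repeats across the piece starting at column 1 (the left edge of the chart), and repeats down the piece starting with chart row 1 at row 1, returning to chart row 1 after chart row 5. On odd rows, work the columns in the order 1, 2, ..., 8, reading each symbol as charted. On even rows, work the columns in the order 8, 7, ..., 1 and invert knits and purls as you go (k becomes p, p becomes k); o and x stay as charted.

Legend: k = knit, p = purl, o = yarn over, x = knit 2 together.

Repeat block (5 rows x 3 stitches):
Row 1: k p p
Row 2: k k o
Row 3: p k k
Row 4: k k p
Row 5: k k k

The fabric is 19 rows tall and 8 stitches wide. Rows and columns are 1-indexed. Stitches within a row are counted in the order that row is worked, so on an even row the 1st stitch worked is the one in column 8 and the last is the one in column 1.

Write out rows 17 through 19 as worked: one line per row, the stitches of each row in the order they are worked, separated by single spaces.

Row 17: chart row 2, RS - tile across columns 1-8 and work as-is.
Row 18: chart row 3, WS - tiled (columns 1-8): p k k p k k p k; work from column 8 back to 1 with k<->p swapped.
Row 19: chart row 4, RS - tile across columns 1-8 and work as-is.

== ROWS AS WORKED ==
k k o k k o k k
p k p p k p p k
k k p k k p k k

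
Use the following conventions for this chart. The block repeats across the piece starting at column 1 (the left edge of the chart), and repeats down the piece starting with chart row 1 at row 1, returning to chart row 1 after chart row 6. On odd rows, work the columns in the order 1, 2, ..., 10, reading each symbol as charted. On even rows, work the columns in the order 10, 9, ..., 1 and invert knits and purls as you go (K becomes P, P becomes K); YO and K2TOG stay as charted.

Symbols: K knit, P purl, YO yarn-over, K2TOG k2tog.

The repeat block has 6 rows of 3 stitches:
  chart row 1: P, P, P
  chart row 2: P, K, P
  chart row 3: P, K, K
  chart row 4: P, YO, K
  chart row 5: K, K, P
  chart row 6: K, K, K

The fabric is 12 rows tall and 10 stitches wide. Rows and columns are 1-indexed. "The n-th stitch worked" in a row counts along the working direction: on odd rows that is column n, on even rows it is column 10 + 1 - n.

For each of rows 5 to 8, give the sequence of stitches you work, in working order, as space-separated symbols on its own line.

Row 5: chart row 5, RS - tile across columns 1-10 and work as-is.
Row 6: chart row 6, WS - tiled (columns 1-10): K K K K K K K K K K; work from column 10 back to 1 with K<->P swapped.
Row 7: chart row 1, RS - tile across columns 1-10 and work as-is.
Row 8: chart row 2, WS - tiled (columns 1-10): P K P P K P P K P P; work from column 10 back to 1 with K<->P swapped.

Rows as worked:
K K P K K P K K P K
P P P P P P P P P P
P P P P P P P P P P
K K P K K P K K P K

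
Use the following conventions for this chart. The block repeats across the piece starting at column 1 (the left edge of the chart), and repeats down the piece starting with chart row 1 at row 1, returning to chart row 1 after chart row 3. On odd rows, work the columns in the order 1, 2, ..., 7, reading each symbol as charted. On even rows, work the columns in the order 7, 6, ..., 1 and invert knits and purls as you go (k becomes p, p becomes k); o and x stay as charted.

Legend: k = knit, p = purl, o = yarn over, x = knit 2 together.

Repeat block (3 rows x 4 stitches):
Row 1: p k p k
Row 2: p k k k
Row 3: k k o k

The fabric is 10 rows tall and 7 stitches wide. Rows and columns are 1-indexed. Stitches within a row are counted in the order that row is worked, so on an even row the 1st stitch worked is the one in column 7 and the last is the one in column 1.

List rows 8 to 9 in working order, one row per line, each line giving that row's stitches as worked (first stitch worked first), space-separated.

Result:
p p k p p p k
k k o k k k o

Derivation:
Row 8: chart row 2, WS - tiled (columns 1-7): p k k k p k k; work from column 7 back to 1 with k<->p swapped.
Row 9: chart row 3, RS - tile across columns 1-7 and work as-is.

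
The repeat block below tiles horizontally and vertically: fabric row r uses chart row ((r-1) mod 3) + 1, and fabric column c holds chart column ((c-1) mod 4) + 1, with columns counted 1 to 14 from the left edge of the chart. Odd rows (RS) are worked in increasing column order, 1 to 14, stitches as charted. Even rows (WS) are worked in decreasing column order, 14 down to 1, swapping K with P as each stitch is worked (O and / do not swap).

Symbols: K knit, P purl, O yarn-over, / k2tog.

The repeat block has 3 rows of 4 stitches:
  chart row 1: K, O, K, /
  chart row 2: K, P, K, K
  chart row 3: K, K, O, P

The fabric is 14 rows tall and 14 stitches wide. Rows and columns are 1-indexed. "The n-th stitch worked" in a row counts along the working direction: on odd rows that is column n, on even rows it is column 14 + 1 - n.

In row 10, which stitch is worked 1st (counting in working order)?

For row 10: chart row = ((10-1) mod 3) + 1 = 1; this is a WS (even) row.
Chart row 1 tiled across columns 1-14: K O K / K O K / K O K / K O
WS: work from column 14 back to column 1 (reverse the tiled row), swapping K<->P (O and / unchanged).
Row 10 as worked: O P / P O P / P O P / P O P
Stitch 1 in working order -> O

Result:
O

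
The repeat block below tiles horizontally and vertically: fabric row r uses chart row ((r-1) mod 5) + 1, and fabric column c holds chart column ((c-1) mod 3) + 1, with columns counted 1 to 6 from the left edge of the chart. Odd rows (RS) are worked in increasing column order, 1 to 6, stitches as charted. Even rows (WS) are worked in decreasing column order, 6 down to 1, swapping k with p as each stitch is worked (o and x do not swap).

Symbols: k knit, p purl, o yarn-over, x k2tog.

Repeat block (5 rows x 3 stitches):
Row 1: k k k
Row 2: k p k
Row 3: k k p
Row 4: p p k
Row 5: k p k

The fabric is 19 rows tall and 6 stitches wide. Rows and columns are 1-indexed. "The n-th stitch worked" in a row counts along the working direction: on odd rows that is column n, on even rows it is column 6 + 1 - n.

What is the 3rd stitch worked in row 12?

Stitch:
p

Derivation:
Row 12: (12-1) mod 5 = 1, so use chart row 2. Even row -> WS.
Chart row 2 tiled across columns 1-6: k p k k p k
Wrong side: read the tiled row from column 6 down to 1 and exchange k with p (leave o, x).
Row 12 as worked: p k p p k p
The 3rd stitch worked is p.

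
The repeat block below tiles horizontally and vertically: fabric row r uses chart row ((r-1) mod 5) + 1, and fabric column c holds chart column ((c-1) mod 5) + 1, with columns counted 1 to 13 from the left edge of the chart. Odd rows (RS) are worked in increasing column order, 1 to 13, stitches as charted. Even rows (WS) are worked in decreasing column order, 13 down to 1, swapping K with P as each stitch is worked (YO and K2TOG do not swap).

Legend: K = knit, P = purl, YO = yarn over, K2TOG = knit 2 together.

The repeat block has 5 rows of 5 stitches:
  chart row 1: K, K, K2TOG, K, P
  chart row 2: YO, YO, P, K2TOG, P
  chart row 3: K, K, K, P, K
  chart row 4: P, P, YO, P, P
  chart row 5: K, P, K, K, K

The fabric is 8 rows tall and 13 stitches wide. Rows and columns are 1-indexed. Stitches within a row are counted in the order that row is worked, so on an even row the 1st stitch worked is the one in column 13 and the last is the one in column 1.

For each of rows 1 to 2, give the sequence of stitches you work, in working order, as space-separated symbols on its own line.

Row 1: chart row 1, RS - tile across columns 1-13 and work as-is.
Row 2: chart row 2, WS - tiled (columns 1-13): YO YO P K2TOG P YO YO P K2TOG P YO YO P; work from column 13 back to 1 with K<->P swapped.

Rows as worked:
K K K2TOG K P K K K2TOG K P K K K2TOG
K YO YO K K2TOG K YO YO K K2TOG K YO YO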